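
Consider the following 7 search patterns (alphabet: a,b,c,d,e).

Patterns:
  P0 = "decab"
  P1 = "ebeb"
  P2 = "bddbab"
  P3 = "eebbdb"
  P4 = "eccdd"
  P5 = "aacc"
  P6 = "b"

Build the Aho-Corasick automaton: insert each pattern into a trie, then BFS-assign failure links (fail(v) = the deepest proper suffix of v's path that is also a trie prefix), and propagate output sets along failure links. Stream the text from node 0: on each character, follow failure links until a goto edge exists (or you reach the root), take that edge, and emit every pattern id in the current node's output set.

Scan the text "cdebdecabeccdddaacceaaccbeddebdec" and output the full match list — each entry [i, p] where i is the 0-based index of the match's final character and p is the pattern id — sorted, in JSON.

Build automaton:
Trie (insert patterns):
  n0 'ε': a→25 b→10 d→1 e→6
  n1 'd': e→2
  n2 'de': c→3
  n3 'dec': a→4
  n4 'deca': b→5
  n5 'decab': ·  ←P0
  n6 'e': b→7 c→21 e→16
  n7 'eb': e→8
  n8 'ebe': b→9
  n9 'ebeb': ·  ←P1
  n10 'b': d→11  ←P6
  n11 'bd': d→12
  n12 'bdd': b→13
  n13 'bddb': a→14
  n14 'bddba': b→15
  n15 'bddbab': ·  ←P2
  n16 'ee': b→17
  n17 'eeb': b→18
  n18 'eebb': d→19
  n19 'eebbd': b→20
  n20 'eebbdb': ·  ←P3
  n21 'ec': c→22
  n22 'ecc': d→23
  n23 'eccd': d→24
  n24 'eccdd': ·  ←P4
  n25 'a': a→26
  n26 'aa': c→27
  n27 'aac': c→28
  n28 'aacc': ·  ←P5

Failure links (BFS by depth):
  fail(1) 'd': from fail(0)=0 chase 'd': 0 ⇒ 0;  out=∅∪out(0)=∅
  fail(6) 'e': from fail(0)=0 chase 'e': 0 ⇒ 0;  out=∅∪out(0)=∅
  fail(10) 'b': from fail(0)=0 chase 'b': 0 ⇒ 0;  out={6}∪out(0)={6}
  fail(25) 'a': from fail(0)=0 chase 'a': 0 ⇒ 0;  out=∅∪out(0)=∅
  fail(2) 'de': from fail(1)=0 chase 'e': 0 ⇒ 6;  out=∅∪out(6)=∅
  fail(7) 'eb': from fail(6)=0 chase 'b': 0 ⇒ 10;  out=∅∪out(10)={6}
  fail(11) 'bd': from fail(10)=0 chase 'd': 0 ⇒ 1;  out=∅∪out(1)=∅
  fail(16) 'ee': from fail(6)=0 chase 'e': 0 ⇒ 6;  out=∅∪out(6)=∅
  fail(21) 'ec': from fail(6)=0 chase 'c': 0 ⇒ 0;  out=∅∪out(0)=∅
  fail(26) 'aa': from fail(25)=0 chase 'a': 0 ⇒ 25;  out=∅∪out(25)=∅
  fail(3) 'dec': from fail(2)=6 chase 'c': 6 ⇒ 21;  out=∅∪out(21)=∅
  fail(8) 'ebe': from fail(7)=10 chase 'e': 10→0 ⇒ 6;  out=∅∪out(6)=∅
  fail(12) 'bdd': from fail(11)=1 chase 'd': 1→0 ⇒ 1;  out=∅∪out(1)=∅
  fail(17) 'eeb': from fail(16)=6 chase 'b': 6 ⇒ 7;  out=∅∪out(7)={6}
  fail(22) 'ecc': from fail(21)=0 chase 'c': 0 ⇒ 0;  out=∅∪out(0)=∅
  fail(27) 'aac': from fail(26)=25 chase 'c': 25→0 ⇒ 0;  out=∅∪out(0)=∅
  fail(4) 'deca': from fail(3)=21 chase 'a': 21→0 ⇒ 25;  out=∅∪out(25)=∅
  fail(9) 'ebeb': from fail(8)=6 chase 'b': 6 ⇒ 7;  out={1}∪out(7)={1,6}
  fail(13) 'bddb': from fail(12)=1 chase 'b': 1→0 ⇒ 10;  out=∅∪out(10)={6}
  fail(18) 'eebb': from fail(17)=7 chase 'b': 7→10→0 ⇒ 10;  out=∅∪out(10)={6}
  fail(23) 'eccd': from fail(22)=0 chase 'd': 0 ⇒ 1;  out=∅∪out(1)=∅
  fail(28) 'aacc': from fail(27)=0 chase 'c': 0 ⇒ 0;  out={5}∪out(0)={5}
  fail(5) 'decab': from fail(4)=25 chase 'b': 25→0 ⇒ 10;  out={0}∪out(10)={0,6}
  fail(14) 'bddba': from fail(13)=10 chase 'a': 10→0 ⇒ 25;  out=∅∪out(25)=∅
  fail(19) 'eebbd': from fail(18)=10 chase 'd': 10 ⇒ 11;  out=∅∪out(11)=∅
  fail(24) 'eccdd': from fail(23)=1 chase 'd': 1→0 ⇒ 1;  out={4}∪out(1)={4}
  fail(15) 'bddbab': from fail(14)=25 chase 'b': 25→0 ⇒ 10;  out={2}∪out(10)={2,6}
  fail(20) 'eebbdb': from fail(19)=11 chase 'b': 11→1→0 ⇒ 10;  out={3}∪out(10)={3,6}

Run:
pos 0 'c': at 0
pos 1 'd': at 1
pos 2 'e': at 2
pos 3 'b': at 7 (via fail)  → match P6@[3:3]
pos 4 'd': at 11 (via fail)
pos 5 'e': at 2 (via fail)
pos 6 'c': at 3
pos 7 'a': at 4
pos 8 'b': at 5  → match P0@[4:8],P6@[8:8]
pos 9 'e': at 6 (via fail)
pos 10 'c': at 21
pos 11 'c': at 22
pos 12 'd': at 23
pos 13 'd': at 24  → match P4@[9:13]
pos 14 'd': at 1 (via fail)
pos 15 'a': at 25 (via fail)
pos 16 'a': at 26
pos 17 'c': at 27
pos 18 'c': at 28  → match P5@[15:18]
pos 19 'e': at 6 (via fail)
pos 20 'a': at 25 (via fail)
pos 21 'a': at 26
pos 22 'c': at 27
pos 23 'c': at 28  → match P5@[20:23]
pos 24 'b': at 10 (via fail)  → match P6@[24:24]
pos 25 'e': at 6 (via fail)
pos 26 'd': at 1 (via fail)
pos 27 'd': at 1 (via fail)
pos 28 'e': at 2
pos 29 'b': at 7 (via fail)  → match P6@[29:29]
pos 30 'd': at 11 (via fail)
pos 31 'e': at 2 (via fail)
pos 32 'c': at 3

Result: [[3,6],[8,0],[8,6],[13,4],[18,5],[23,5],[24,6],[29,6]]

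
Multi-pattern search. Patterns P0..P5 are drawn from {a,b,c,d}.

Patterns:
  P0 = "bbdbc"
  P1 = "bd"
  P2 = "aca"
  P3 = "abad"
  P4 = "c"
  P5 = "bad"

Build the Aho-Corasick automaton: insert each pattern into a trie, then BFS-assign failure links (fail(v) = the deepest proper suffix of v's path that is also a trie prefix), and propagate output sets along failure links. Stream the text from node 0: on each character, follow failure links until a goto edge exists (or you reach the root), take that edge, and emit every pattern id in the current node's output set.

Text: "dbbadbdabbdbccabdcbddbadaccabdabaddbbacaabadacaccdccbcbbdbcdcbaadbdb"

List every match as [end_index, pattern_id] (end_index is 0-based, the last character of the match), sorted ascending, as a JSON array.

Construct AC machine:
Trie nodes:
  n0 'ε': a→7 b→1 c→13
  n1 'b': a→14 b→2 d→6
  n2 'bb': d→3
  n3 'bbd': b→4
  n4 'bbdb': c→5
  n5 'bbdbc': ·  [P0 ends]
  n6 'bd': ·  [P1 ends]
  n7 'a': b→10 c→8
  n8 'ac': a→9
  n9 'aca': ·  [P2 ends]
  n10 'ab': a→11
  n11 'aba': d→12
  n12 'abad': ·  [P3 ends]
  n13 'c': ·  [P4 ends]
  n14 'ba': d→15
  n15 'bad': ·  [P5 ends]

BFS fail/out derivation:
  fail(1) 'b': from fail(0)=0 chase 'b': 0 ⇒ 0;  out=∅∪out(0)=∅
  fail(7) 'a': from fail(0)=0 chase 'a': 0 ⇒ 0;  out=∅∪out(0)=∅
  fail(13) 'c': from fail(0)=0 chase 'c': 0 ⇒ 0;  out={4}∪out(0)={4}
  fail(2) 'bb': from fail(1)=0 chase 'b': 0 ⇒ 1;  out=∅∪out(1)=∅
  fail(6) 'bd': from fail(1)=0 chase 'd': 0 ⇒ 0;  out={1}∪out(0)={1}
  fail(8) 'ac': from fail(7)=0 chase 'c': 0 ⇒ 13;  out=∅∪out(13)={4}
  fail(10) 'ab': from fail(7)=0 chase 'b': 0 ⇒ 1;  out=∅∪out(1)=∅
  fail(14) 'ba': from fail(1)=0 chase 'a': 0 ⇒ 7;  out=∅∪out(7)=∅
  fail(3) 'bbd': from fail(2)=1 chase 'd': 1 ⇒ 6;  out=∅∪out(6)={1}
  fail(9) 'aca': from fail(8)=13 chase 'a': 13→0 ⇒ 7;  out={2}∪out(7)={2}
  fail(11) 'aba': from fail(10)=1 chase 'a': 1 ⇒ 14;  out=∅∪out(14)=∅
  fail(15) 'bad': from fail(14)=7 chase 'd': 7→0 ⇒ 0;  out={5}∪out(0)={5}
  fail(4) 'bbdb': from fail(3)=6 chase 'b': 6→0 ⇒ 1;  out=∅∪out(1)=∅
  fail(12) 'abad': from fail(11)=14 chase 'd': 14 ⇒ 15;  out={3}∪out(15)={3,5}
  fail(5) 'bbdbc': from fail(4)=1 chase 'c': 1→0 ⇒ 13;  out={0}∪out(13)={0,4}

Run:
pos 0 'd': at 0
pos 1 'b': at 1
pos 2 'b': at 2
pos 3 'a': at 14 ·f
pos 4 'd': at 15  emit P5@[2:4]
pos 5 'b': at 1 ·f
pos 6 'd': at 6  emit P1@[5:6]
pos 7 'a': at 7 ·f
pos 8 'b': at 10
pos 9 'b': at 2 ·f
pos 10 'd': at 3  emit P1@[9:10]
pos 11 'b': at 4
pos 12 'c': at 5  emit P0@[8:12],P4@[12:12]
pos 13 'c': at 13 ·f  emit P4@[13:13]
pos 14 'a': at 7 ·f
pos 15 'b': at 10
pos 16 'd': at 6 ·f  emit P1@[15:16]
pos 17 'c': at 13 ·f  emit P4@[17:17]
pos 18 'b': at 1 ·f
pos 19 'd': at 6  emit P1@[18:19]
pos 20 'd': at 0 ·f
pos 21 'b': at 1
pos 22 'a': at 14
pos 23 'd': at 15  emit P5@[21:23]
pos 24 'a': at 7 ·f
pos 25 'c': at 8  emit P4@[25:25]
pos 26 'c': at 13 ·f  emit P4@[26:26]
pos 27 'a': at 7 ·f
pos 28 'b': at 10
pos 29 'd': at 6 ·f  emit P1@[28:29]
pos 30 'a': at 7 ·f
pos 31 'b': at 10
pos 32 'a': at 11
pos 33 'd': at 12  emit P3@[30:33],P5@[31:33]
pos 34 'd': at 0 ·f
pos 35 'b': at 1
pos 36 'b': at 2
pos 37 'a': at 14 ·f
pos 38 'c': at 8 ·f  emit P4@[38:38]
pos 39 'a': at 9  emit P2@[37:39]
pos 40 'a': at 7 ·f
pos 41 'b': at 10
pos 42 'a': at 11
pos 43 'd': at 12  emit P3@[40:43],P5@[41:43]
pos 44 'a': at 7 ·f
pos 45 'c': at 8  emit P4@[45:45]
pos 46 'a': at 9  emit P2@[44:46]
pos 47 'c': at 8 ·f  emit P4@[47:47]
pos 48 'c': at 13 ·f  emit P4@[48:48]
pos 49 'd': at 0 ·f
pos 50 'c': at 13  emit P4@[50:50]
pos 51 'c': at 13 ·f  emit P4@[51:51]
pos 52 'b': at 1 ·f
pos 53 'c': at 13 ·f  emit P4@[53:53]
pos 54 'b': at 1 ·f
pos 55 'b': at 2
pos 56 'd': at 3  emit P1@[55:56]
pos 57 'b': at 4
pos 58 'c': at 5  emit P0@[54:58],P4@[58:58]
pos 59 'd': at 0 ·f
pos 60 'c': at 13  emit P4@[60:60]
pos 61 'b': at 1 ·f
pos 62 'a': at 14
pos 63 'a': at 7 ·f
pos 64 'd': at 0 ·f
pos 65 'b': at 1
pos 66 'd': at 6  emit P1@[65:66]
pos 67 'b': at 1 ·f

Result: [[4,5],[6,1],[10,1],[12,0],[12,4],[13,4],[16,1],[17,4],[19,1],[23,5],[25,4],[26,4],[29,1],[33,3],[33,5],[38,4],[39,2],[43,3],[43,5],[45,4],[46,2],[47,4],[48,4],[50,4],[51,4],[53,4],[56,1],[58,0],[58,4],[60,4],[66,1]]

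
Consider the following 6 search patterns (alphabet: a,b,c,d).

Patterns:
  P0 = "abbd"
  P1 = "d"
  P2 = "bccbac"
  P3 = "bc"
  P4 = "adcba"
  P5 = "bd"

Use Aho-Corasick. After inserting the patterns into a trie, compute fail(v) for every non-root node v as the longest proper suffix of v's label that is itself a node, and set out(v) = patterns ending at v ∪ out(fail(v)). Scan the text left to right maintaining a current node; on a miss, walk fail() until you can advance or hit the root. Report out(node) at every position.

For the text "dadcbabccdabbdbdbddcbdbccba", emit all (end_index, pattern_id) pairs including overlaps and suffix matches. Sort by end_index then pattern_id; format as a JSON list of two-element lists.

Build automaton:
Trie (insert patterns):
  n0 'ε': a→1 b→6 d→5
  n1 'a': b→2 d→12
  n2 'ab': b→3
  n3 'abb': d→4
  n4 'abbd': ·  ←P0
  n5 'd': ·  ←P1
  n6 'b': c→7 d→16
  n7 'bc': c→8  ←P3
  n8 'bcc': b→9
  n9 'bccb': a→10
  n10 'bccba': c→11
  n11 'bccbac': ·  ←P2
  n12 'ad': c→13
  n13 'adc': b→14
  n14 'adcb': a→15
  n15 'adcba': ·  ←P4
  n16 'bd': ·  ←P5

Failure links (BFS by depth):
  fail(1) 'a': from fail(0)=0 chase 'a': 0 ⇒ 0;  out=∅∪out(0)=∅
  fail(5) 'd': from fail(0)=0 chase 'd': 0 ⇒ 0;  out={1}∪out(0)={1}
  fail(6) 'b': from fail(0)=0 chase 'b': 0 ⇒ 0;  out=∅∪out(0)=∅
  fail(2) 'ab': from fail(1)=0 chase 'b': 0 ⇒ 6;  out=∅∪out(6)=∅
  fail(7) 'bc': from fail(6)=0 chase 'c': 0 ⇒ 0;  out={3}∪out(0)={3}
  fail(12) 'ad': from fail(1)=0 chase 'd': 0 ⇒ 5;  out=∅∪out(5)={1}
  fail(16) 'bd': from fail(6)=0 chase 'd': 0 ⇒ 5;  out={5}∪out(5)={1,5}
  fail(3) 'abb': from fail(2)=6 chase 'b': 6→0 ⇒ 6;  out=∅∪out(6)=∅
  fail(8) 'bcc': from fail(7)=0 chase 'c': 0 ⇒ 0;  out=∅∪out(0)=∅
  fail(13) 'adc': from fail(12)=5 chase 'c': 5→0 ⇒ 0;  out=∅∪out(0)=∅
  fail(4) 'abbd': from fail(3)=6 chase 'd': 6 ⇒ 16;  out={0}∪out(16)={0,1,5}
  fail(9) 'bccb': from fail(8)=0 chase 'b': 0 ⇒ 6;  out=∅∪out(6)=∅
  fail(14) 'adcb': from fail(13)=0 chase 'b': 0 ⇒ 6;  out=∅∪out(6)=∅
  fail(10) 'bccba': from fail(9)=6 chase 'a': 6→0 ⇒ 1;  out=∅∪out(1)=∅
  fail(15) 'adcba': from fail(14)=6 chase 'a': 6→0 ⇒ 1;  out={4}∪out(1)={4}
  fail(11) 'bccbac': from fail(10)=1 chase 'c': 1→0 ⇒ 0;  out={2}∪out(0)={2}

Run:
pos 0 'd': at 5  → match P1@[0:0]
pos 1 'a': at 1 (fail-walked)
pos 2 'd': at 12  → match P1@[2:2]
pos 3 'c': at 13
pos 4 'b': at 14
pos 5 'a': at 15  → match P4@[1:5]
pos 6 'b': at 2 (fail-walked)
pos 7 'c': at 7 (fail-walked)  → match P3@[6:7]
pos 8 'c': at 8
pos 9 'd': at 5 (fail-walked)  → match P1@[9:9]
pos 10 'a': at 1 (fail-walked)
pos 11 'b': at 2
pos 12 'b': at 3
pos 13 'd': at 4  → match P0@[10:13],P1@[13:13],P5@[12:13]
pos 14 'b': at 6 (fail-walked)
pos 15 'd': at 16  → match P1@[15:15],P5@[14:15]
pos 16 'b': at 6 (fail-walked)
pos 17 'd': at 16  → match P1@[17:17],P5@[16:17]
pos 18 'd': at 5 (fail-walked)  → match P1@[18:18]
pos 19 'c': at 0 (fail-walked)
pos 20 'b': at 6
pos 21 'd': at 16  → match P1@[21:21],P5@[20:21]
pos 22 'b': at 6 (fail-walked)
pos 23 'c': at 7  → match P3@[22:23]
pos 24 'c': at 8
pos 25 'b': at 9
pos 26 'a': at 10

All matches (sorted): [[0,1],[2,1],[5,4],[7,3],[9,1],[13,0],[13,1],[13,5],[15,1],[15,5],[17,1],[17,5],[18,1],[21,1],[21,5],[23,3]]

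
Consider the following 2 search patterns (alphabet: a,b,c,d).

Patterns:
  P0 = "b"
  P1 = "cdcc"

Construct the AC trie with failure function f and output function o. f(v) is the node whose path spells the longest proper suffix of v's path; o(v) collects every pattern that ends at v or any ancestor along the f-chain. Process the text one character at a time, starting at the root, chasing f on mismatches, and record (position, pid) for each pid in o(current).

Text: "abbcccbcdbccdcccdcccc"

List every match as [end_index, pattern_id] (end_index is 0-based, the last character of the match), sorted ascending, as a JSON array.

Construct AC machine:
Trie (insert patterns):
  n0 'ε': b→1 c→2
  n1 'b': ·  ←P0
  n2 'c': d→3
  n3 'cd': c→4
  n4 'cdc': c→5
  n5 'cdcc': ·  ←P1

Failure links (BFS by depth):
  fail(1) 'b': from fail(0)=0 chase 'b': 0 ⇒ 0;  out={0}∪out(0)={0}
  fail(2) 'c': from fail(0)=0 chase 'c': 0 ⇒ 0;  out=∅∪out(0)=∅
  fail(3) 'cd': from fail(2)=0 chase 'd': 0 ⇒ 0;  out=∅∪out(0)=∅
  fail(4) 'cdc': from fail(3)=0 chase 'c': 0 ⇒ 2;  out=∅∪out(2)=∅
  fail(5) 'cdcc': from fail(4)=2 chase 'c': 2→0 ⇒ 2;  out={1}∪out(2)={1}

Run:
pos 0 'a': at 0
pos 1 'b': at 1  emit P0@[1:1]
pos 2 'b': at 1 (via fail)  emit P0@[2:2]
pos 3 'c': at 2 (via fail)
pos 4 'c': at 2 (via fail)
pos 5 'c': at 2 (via fail)
pos 6 'b': at 1 (via fail)  emit P0@[6:6]
pos 7 'c': at 2 (via fail)
pos 8 'd': at 3
pos 9 'b': at 1 (via fail)  emit P0@[9:9]
pos 10 'c': at 2 (via fail)
pos 11 'c': at 2 (via fail)
pos 12 'd': at 3
pos 13 'c': at 4
pos 14 'c': at 5  emit P1@[11:14]
pos 15 'c': at 2 (via fail)
pos 16 'd': at 3
pos 17 'c': at 4
pos 18 'c': at 5  emit P1@[15:18]
pos 19 'c': at 2 (via fail)
pos 20 'c': at 2 (via fail)

Matches: [[1,0],[2,0],[6,0],[9,0],[14,1],[18,1]]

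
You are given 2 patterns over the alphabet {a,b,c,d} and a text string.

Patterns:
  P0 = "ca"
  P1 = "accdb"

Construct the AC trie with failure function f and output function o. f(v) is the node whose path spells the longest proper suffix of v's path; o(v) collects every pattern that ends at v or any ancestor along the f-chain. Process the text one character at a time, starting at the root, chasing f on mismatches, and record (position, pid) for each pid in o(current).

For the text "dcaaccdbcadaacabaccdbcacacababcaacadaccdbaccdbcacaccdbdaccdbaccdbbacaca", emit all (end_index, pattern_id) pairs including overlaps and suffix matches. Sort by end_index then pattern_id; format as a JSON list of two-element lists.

Build:
Trie nodes:
  n0 'ε': a→3 c→1
  n1 'c': a→2
  n2 'ca': ·  [P0 ends]
  n3 'a': c→4
  n4 'ac': c→5
  n5 'acc': d→6
  n6 'accd': b→7
  n7 'accdb': ·  [P1 ends]

BFS fail/out derivation:
  n1('c'): parent n0 fail=0; on 'c' 0 → fail=0;  out ∅∪∅=∅
  n3('a'): parent n0 fail=0; on 'a' 0 → fail=0;  out ∅∪∅=∅
  n2('ca'): parent n1 fail=0; on 'a' 0 → fail=3;  out {0}∪∅={0}
  n4('ac'): parent n3 fail=0; on 'c' 0 → fail=1;  out ∅∪∅=∅
  n5('acc'): parent n4 fail=1; on 'c' 1→0 → fail=1;  out ∅∪∅=∅
  n6('accd'): parent n5 fail=1; on 'd' 1→0 → fail=0;  out ∅∪∅=∅
  n7('accdb'): parent n6 fail=0; on 'b' 0 → fail=0;  out {1}∪∅={1}

Scan:
[0] read 'd'  n0⇒n0
[1] read 'c'  n0⇒n1
[2] read 'a'  n1⇒n2  ** P0@[1:2]
[3] read 'a'  n2⇒n3 ·f
[4] read 'c'  n3⇒n4
[5] read 'c'  n4⇒n5
[6] read 'd'  n5⇒n6
[7] read 'b'  n6⇒n7  ** P1@[3:7]
[8] read 'c'  n7⇒n1 ·f
[9] read 'a'  n1⇒n2  ** P0@[8:9]
[10] read 'd'  n2⇒n0 ·f
[11] read 'a'  n0⇒n3
[12] read 'a'  n3⇒n3 ·f
[13] read 'c'  n3⇒n4
[14] read 'a'  n4⇒n2 ·f  ** P0@[13:14]
[15] read 'b'  n2⇒n0 ·f
[16] read 'a'  n0⇒n3
[17] read 'c'  n3⇒n4
[18] read 'c'  n4⇒n5
[19] read 'd'  n5⇒n6
[20] read 'b'  n6⇒n7  ** P1@[16:20]
[21] read 'c'  n7⇒n1 ·f
[22] read 'a'  n1⇒n2  ** P0@[21:22]
[23] read 'c'  n2⇒n4 ·f
[24] read 'a'  n4⇒n2 ·f  ** P0@[23:24]
[25] read 'c'  n2⇒n4 ·f
[26] read 'a'  n4⇒n2 ·f  ** P0@[25:26]
[27] read 'b'  n2⇒n0 ·f
[28] read 'a'  n0⇒n3
[29] read 'b'  n3⇒n0 ·f
[30] read 'c'  n0⇒n1
[31] read 'a'  n1⇒n2  ** P0@[30:31]
[32] read 'a'  n2⇒n3 ·f
[33] read 'c'  n3⇒n4
[34] read 'a'  n4⇒n2 ·f  ** P0@[33:34]
[35] read 'd'  n2⇒n0 ·f
[36] read 'a'  n0⇒n3
[37] read 'c'  n3⇒n4
[38] read 'c'  n4⇒n5
[39] read 'd'  n5⇒n6
[40] read 'b'  n6⇒n7  ** P1@[36:40]
[41] read 'a'  n7⇒n3 ·f
[42] read 'c'  n3⇒n4
[43] read 'c'  n4⇒n5
[44] read 'd'  n5⇒n6
[45] read 'b'  n6⇒n7  ** P1@[41:45]
[46] read 'c'  n7⇒n1 ·f
[47] read 'a'  n1⇒n2  ** P0@[46:47]
[48] read 'c'  n2⇒n4 ·f
[49] read 'a'  n4⇒n2 ·f  ** P0@[48:49]
[50] read 'c'  n2⇒n4 ·f
[51] read 'c'  n4⇒n5
[52] read 'd'  n5⇒n6
[53] read 'b'  n6⇒n7  ** P1@[49:53]
[54] read 'd'  n7⇒n0 ·f
[55] read 'a'  n0⇒n3
[56] read 'c'  n3⇒n4
[57] read 'c'  n4⇒n5
[58] read 'd'  n5⇒n6
[59] read 'b'  n6⇒n7  ** P1@[55:59]
[60] read 'a'  n7⇒n3 ·f
[61] read 'c'  n3⇒n4
[62] read 'c'  n4⇒n5
[63] read 'd'  n5⇒n6
[64] read 'b'  n6⇒n7  ** P1@[60:64]
[65] read 'b'  n7⇒n0 ·f
[66] read 'a'  n0⇒n3
[67] read 'c'  n3⇒n4
[68] read 'a'  n4⇒n2 ·f  ** P0@[67:68]
[69] read 'c'  n2⇒n4 ·f
[70] read 'a'  n4⇒n2 ·f  ** P0@[69:70]

All matches (sorted): [[2,0],[7,1],[9,0],[14,0],[20,1],[22,0],[24,0],[26,0],[31,0],[34,0],[40,1],[45,1],[47,0],[49,0],[53,1],[59,1],[64,1],[68,0],[70,0]]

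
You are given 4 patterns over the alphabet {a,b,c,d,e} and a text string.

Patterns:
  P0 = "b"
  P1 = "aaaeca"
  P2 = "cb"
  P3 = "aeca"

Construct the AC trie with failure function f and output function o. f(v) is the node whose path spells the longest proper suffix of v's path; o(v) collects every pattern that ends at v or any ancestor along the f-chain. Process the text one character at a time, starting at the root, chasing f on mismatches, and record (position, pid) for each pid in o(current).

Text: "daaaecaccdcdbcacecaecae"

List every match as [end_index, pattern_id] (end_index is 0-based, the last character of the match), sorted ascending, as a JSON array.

Construct AC machine:
Trie nodes:
  n0 'ε': a→2 b→1 c→8
  n1 'b': ·  ←P0
  n2 'a': a→3 e→10
  n3 'aa': a→4
  n4 'aaa': e→5
  n5 'aaae': c→6
  n6 'aaaec': a→7
  n7 'aaaeca': ·  ←P1
  n8 'c': b→9
  n9 'cb': ·  ←P2
  n10 'ae': c→11
  n11 'aec': a→12
  n12 'aeca': ·  ←P3

Failure links (BFS by depth):
  n1('b'): parent n0 fail=0; on 'b' 0 → fail=0;  out {0}∪∅={0}
  n2('a'): parent n0 fail=0; on 'a' 0 → fail=0;  out ∅∪∅=∅
  n8('c'): parent n0 fail=0; on 'c' 0 → fail=0;  out ∅∪∅=∅
  n3('aa'): parent n2 fail=0; on 'a' 0 → fail=2;  out ∅∪∅=∅
  n9('cb'): parent n8 fail=0; on 'b' 0 → fail=1;  out {2}∪{0}={0,2}
  n10('ae'): parent n2 fail=0; on 'e' 0 → fail=0;  out ∅∪∅=∅
  n4('aaa'): parent n3 fail=2; on 'a' 2 → fail=3;  out ∅∪∅=∅
  n11('aec'): parent n10 fail=0; on 'c' 0 → fail=8;  out ∅∪∅=∅
  n5('aaae'): parent n4 fail=3; on 'e' 3→2 → fail=10;  out ∅∪∅=∅
  n12('aeca'): parent n11 fail=8; on 'a' 8→0 → fail=2;  out {3}∪∅={3}
  n6('aaaec'): parent n5 fail=10; on 'c' 10 → fail=11;  out ∅∪∅=∅
  n7('aaaeca'): parent n6 fail=11; on 'a' 11 → fail=12;  out {1}∪{3}={1,3}

Run:
pos 0 'd': at 0
pos 1 'a': at 2
pos 2 'a': at 3
pos 3 'a': at 4
pos 4 'e': at 5
pos 5 'c': at 6
pos 6 'a': at 7  ** P1@[1:6],P3@[3:6]
pos 7 'c': at 8 (fail-walked)
pos 8 'c': at 8 (fail-walked)
pos 9 'd': at 0 (fail-walked)
pos 10 'c': at 8
pos 11 'd': at 0 (fail-walked)
pos 12 'b': at 1  ** P0@[12:12]
pos 13 'c': at 8 (fail-walked)
pos 14 'a': at 2 (fail-walked)
pos 15 'c': at 8 (fail-walked)
pos 16 'e': at 0 (fail-walked)
pos 17 'c': at 8
pos 18 'a': at 2 (fail-walked)
pos 19 'e': at 10
pos 20 'c': at 11
pos 21 'a': at 12  ** P3@[18:21]
pos 22 'e': at 10 (fail-walked)

All matches (sorted): [[6,1],[6,3],[12,0],[21,3]]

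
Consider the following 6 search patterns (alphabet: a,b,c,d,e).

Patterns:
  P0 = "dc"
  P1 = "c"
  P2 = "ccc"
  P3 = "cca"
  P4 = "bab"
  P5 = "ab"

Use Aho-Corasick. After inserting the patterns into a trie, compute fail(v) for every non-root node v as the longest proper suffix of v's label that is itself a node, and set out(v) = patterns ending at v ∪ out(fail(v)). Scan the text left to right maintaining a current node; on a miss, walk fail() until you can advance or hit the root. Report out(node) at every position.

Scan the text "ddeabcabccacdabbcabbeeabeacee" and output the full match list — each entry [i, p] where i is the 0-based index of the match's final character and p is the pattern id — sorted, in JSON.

Build automaton:
Trie nodes:
  0='ε' goto a→10 b→7 c→3 d→1
  1='d' goto c→2
  2='dc' goto ·  ←P0
  3='c' goto c→4  ←P1
  4='cc' goto a→6 c→5
  5='ccc' goto ·  ←P2
  6='cca' goto ·  ←P3
  7='b' goto a→8
  8='ba' goto b→9
  9='bab' goto ·  ←P4
  10='a' goto b→11
  11='ab' goto ·  ←P5

BFS fail/out derivation:
  fail(1) 'd': from fail(0)=0 chase 'd': 0 ⇒ 0;  out=∅∪out(0)=∅
  fail(3) 'c': from fail(0)=0 chase 'c': 0 ⇒ 0;  out={1}∪out(0)={1}
  fail(7) 'b': from fail(0)=0 chase 'b': 0 ⇒ 0;  out=∅∪out(0)=∅
  fail(10) 'a': from fail(0)=0 chase 'a': 0 ⇒ 0;  out=∅∪out(0)=∅
  fail(2) 'dc': from fail(1)=0 chase 'c': 0 ⇒ 3;  out={0}∪out(3)={0,1}
  fail(4) 'cc': from fail(3)=0 chase 'c': 0 ⇒ 3;  out=∅∪out(3)={1}
  fail(8) 'ba': from fail(7)=0 chase 'a': 0 ⇒ 10;  out=∅∪out(10)=∅
  fail(11) 'ab': from fail(10)=0 chase 'b': 0 ⇒ 7;  out={5}∪out(7)={5}
  fail(5) 'ccc': from fail(4)=3 chase 'c': 3 ⇒ 4;  out={2}∪out(4)={1,2}
  fail(6) 'cca': from fail(4)=3 chase 'a': 3→0 ⇒ 10;  out={3}∪out(10)={3}
  fail(9) 'bab': from fail(8)=10 chase 'b': 10 ⇒ 11;  out={4}∪out(11)={4,5}

Scan:
pos 0 'd': at 1
pos 1 'd': at 1 (fail-walked)
pos 2 'e': at 0 (fail-walked)
pos 3 'a': at 10
pos 4 'b': at 11  ** P5@[3:4]
pos 5 'c': at 3 (fail-walked)  ** P1@[5:5]
pos 6 'a': at 10 (fail-walked)
pos 7 'b': at 11  ** P5@[6:7]
pos 8 'c': at 3 (fail-walked)  ** P1@[8:8]
pos 9 'c': at 4  ** P1@[9:9]
pos 10 'a': at 6  ** P3@[8:10]
pos 11 'c': at 3 (fail-walked)  ** P1@[11:11]
pos 12 'd': at 1 (fail-walked)
pos 13 'a': at 10 (fail-walked)
pos 14 'b': at 11  ** P5@[13:14]
pos 15 'b': at 7 (fail-walked)
pos 16 'c': at 3 (fail-walked)  ** P1@[16:16]
pos 17 'a': at 10 (fail-walked)
pos 18 'b': at 11  ** P5@[17:18]
pos 19 'b': at 7 (fail-walked)
pos 20 'e': at 0 (fail-walked)
pos 21 'e': at 0
pos 22 'a': at 10
pos 23 'b': at 11  ** P5@[22:23]
pos 24 'e': at 0 (fail-walked)
pos 25 'a': at 10
pos 26 'c': at 3 (fail-walked)  ** P1@[26:26]
pos 27 'e': at 0 (fail-walked)
pos 28 'e': at 0

All matches (sorted): [[4,5],[5,1],[7,5],[8,1],[9,1],[10,3],[11,1],[14,5],[16,1],[18,5],[23,5],[26,1]]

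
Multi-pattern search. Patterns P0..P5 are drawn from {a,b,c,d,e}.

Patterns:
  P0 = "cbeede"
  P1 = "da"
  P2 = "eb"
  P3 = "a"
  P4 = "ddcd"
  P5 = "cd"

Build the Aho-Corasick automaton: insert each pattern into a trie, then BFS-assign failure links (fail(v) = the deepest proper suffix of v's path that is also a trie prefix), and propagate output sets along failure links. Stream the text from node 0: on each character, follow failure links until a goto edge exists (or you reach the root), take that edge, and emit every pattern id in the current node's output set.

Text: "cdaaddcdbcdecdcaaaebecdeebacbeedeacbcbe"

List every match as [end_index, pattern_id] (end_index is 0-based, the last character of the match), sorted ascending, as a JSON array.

Build automaton:
Trie (insert patterns):
  n0 'ε': a→11 c→1 d→7 e→9
  n1 'c': b→2 d→15
  n2 'cb': e→3
  n3 'cbe': e→4
  n4 'cbee': d→5
  n5 'cbeed': e→6
  n6 'cbeede': ·  [P0 ends]
  n7 'd': a→8 d→12
  n8 'da': ·  [P1 ends]
  n9 'e': b→10
  n10 'eb': ·  [P2 ends]
  n11 'a': ·  [P3 ends]
  n12 'dd': c→13
  n13 'ddc': d→14
  n14 'ddcd': ·  [P4 ends]
  n15 'cd': ·  [P5 ends]

BFS fail/out derivation:
  fail(1) 'c': from fail(0)=0 chase 'c': 0 ⇒ 0;  out=∅∪out(0)=∅
  fail(7) 'd': from fail(0)=0 chase 'd': 0 ⇒ 0;  out=∅∪out(0)=∅
  fail(9) 'e': from fail(0)=0 chase 'e': 0 ⇒ 0;  out=∅∪out(0)=∅
  fail(11) 'a': from fail(0)=0 chase 'a': 0 ⇒ 0;  out={3}∪out(0)={3}
  fail(2) 'cb': from fail(1)=0 chase 'b': 0 ⇒ 0;  out=∅∪out(0)=∅
  fail(8) 'da': from fail(7)=0 chase 'a': 0 ⇒ 11;  out={1}∪out(11)={1,3}
  fail(10) 'eb': from fail(9)=0 chase 'b': 0 ⇒ 0;  out={2}∪out(0)={2}
  fail(12) 'dd': from fail(7)=0 chase 'd': 0 ⇒ 7;  out=∅∪out(7)=∅
  fail(15) 'cd': from fail(1)=0 chase 'd': 0 ⇒ 7;  out={5}∪out(7)={5}
  fail(3) 'cbe': from fail(2)=0 chase 'e': 0 ⇒ 9;  out=∅∪out(9)=∅
  fail(13) 'ddc': from fail(12)=7 chase 'c': 7→0 ⇒ 1;  out=∅∪out(1)=∅
  fail(4) 'cbee': from fail(3)=9 chase 'e': 9→0 ⇒ 9;  out=∅∪out(9)=∅
  fail(14) 'ddcd': from fail(13)=1 chase 'd': 1 ⇒ 15;  out={4}∪out(15)={4,5}
  fail(5) 'cbeed': from fail(4)=9 chase 'd': 9→0 ⇒ 7;  out=∅∪out(7)=∅
  fail(6) 'cbeede': from fail(5)=7 chase 'e': 7→0 ⇒ 9;  out={0}∪out(9)={0}

Run:
i=0 'c': node 0→1
i=1 'd': node 1→15  ** P5@[0:1]
i=2 'a': node 15→8 (fail-walked)  ** P1@[1:2],P3@[2:2]
i=3 'a': node 8→11 (fail-walked)  ** P3@[3:3]
i=4 'd': node 11→7 (fail-walked)
i=5 'd': node 7→12
i=6 'c': node 12→13
i=7 'd': node 13→14  ** P4@[4:7],P5@[6:7]
i=8 'b': node 14→0 (fail-walked)
i=9 'c': node 0→1
i=10 'd': node 1→15  ** P5@[9:10]
i=11 'e': node 15→9 (fail-walked)
i=12 'c': node 9→1 (fail-walked)
i=13 'd': node 1→15  ** P5@[12:13]
i=14 'c': node 15→1 (fail-walked)
i=15 'a': node 1→11 (fail-walked)  ** P3@[15:15]
i=16 'a': node 11→11 (fail-walked)  ** P3@[16:16]
i=17 'a': node 11→11 (fail-walked)  ** P3@[17:17]
i=18 'e': node 11→9 (fail-walked)
i=19 'b': node 9→10  ** P2@[18:19]
i=20 'e': node 10→9 (fail-walked)
i=21 'c': node 9→1 (fail-walked)
i=22 'd': node 1→15  ** P5@[21:22]
i=23 'e': node 15→9 (fail-walked)
i=24 'e': node 9→9 (fail-walked)
i=25 'b': node 9→10  ** P2@[24:25]
i=26 'a': node 10→11 (fail-walked)  ** P3@[26:26]
i=27 'c': node 11→1 (fail-walked)
i=28 'b': node 1→2
i=29 'e': node 2→3
i=30 'e': node 3→4
i=31 'd': node 4→5
i=32 'e': node 5→6  ** P0@[27:32]
i=33 'a': node 6→11 (fail-walked)  ** P3@[33:33]
i=34 'c': node 11→1 (fail-walked)
i=35 'b': node 1→2
i=36 'c': node 2→1 (fail-walked)
i=37 'b': node 1→2
i=38 'e': node 2→3

All matches (sorted): [[1,5],[2,1],[2,3],[3,3],[7,4],[7,5],[10,5],[13,5],[15,3],[16,3],[17,3],[19,2],[22,5],[25,2],[26,3],[32,0],[33,3]]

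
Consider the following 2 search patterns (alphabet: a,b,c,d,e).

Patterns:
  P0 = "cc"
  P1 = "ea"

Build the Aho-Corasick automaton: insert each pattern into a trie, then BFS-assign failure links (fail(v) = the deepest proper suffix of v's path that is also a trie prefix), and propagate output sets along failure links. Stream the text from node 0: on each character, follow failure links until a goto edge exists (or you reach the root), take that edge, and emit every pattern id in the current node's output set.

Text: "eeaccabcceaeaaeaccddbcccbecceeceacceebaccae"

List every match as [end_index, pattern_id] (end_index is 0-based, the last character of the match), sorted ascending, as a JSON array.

Build:
Trie nodes:
  0='ε' goto c→1 e→3
  1='c' goto c→2
  2='cc' goto ·  ←P0
  3='e' goto a→4
  4='ea' goto ·  ←P1

BFS fail/out derivation:
  fail(1) 'c': from fail(0)=0 chase 'c': 0 ⇒ 0;  out=∅∪out(0)=∅
  fail(3) 'e': from fail(0)=0 chase 'e': 0 ⇒ 0;  out=∅∪out(0)=∅
  fail(2) 'cc': from fail(1)=0 chase 'c': 0 ⇒ 1;  out={0}∪out(1)={0}
  fail(4) 'ea': from fail(3)=0 chase 'a': 0 ⇒ 0;  out={1}∪out(0)={1}

Run:
i=0 'e': node 0→3
i=1 'e': node 3→3 ·f
i=2 'a': node 3→4  → match P1@[1:2]
i=3 'c': node 4→1 ·f
i=4 'c': node 1→2  → match P0@[3:4]
i=5 'a': node 2→0 ·f
i=6 'b': node 0→0
i=7 'c': node 0→1
i=8 'c': node 1→2  → match P0@[7:8]
i=9 'e': node 2→3 ·f
i=10 'a': node 3→4  → match P1@[9:10]
i=11 'e': node 4→3 ·f
i=12 'a': node 3→4  → match P1@[11:12]
i=13 'a': node 4→0 ·f
i=14 'e': node 0→3
i=15 'a': node 3→4  → match P1@[14:15]
i=16 'c': node 4→1 ·f
i=17 'c': node 1→2  → match P0@[16:17]
i=18 'd': node 2→0 ·f
i=19 'd': node 0→0
i=20 'b': node 0→0
i=21 'c': node 0→1
i=22 'c': node 1→2  → match P0@[21:22]
i=23 'c': node 2→2 ·f  → match P0@[22:23]
i=24 'b': node 2→0 ·f
i=25 'e': node 0→3
i=26 'c': node 3→1 ·f
i=27 'c': node 1→2  → match P0@[26:27]
i=28 'e': node 2→3 ·f
i=29 'e': node 3→3 ·f
i=30 'c': node 3→1 ·f
i=31 'e': node 1→3 ·f
i=32 'a': node 3→4  → match P1@[31:32]
i=33 'c': node 4→1 ·f
i=34 'c': node 1→2  → match P0@[33:34]
i=35 'e': node 2→3 ·f
i=36 'e': node 3→3 ·f
i=37 'b': node 3→0 ·f
i=38 'a': node 0→0
i=39 'c': node 0→1
i=40 'c': node 1→2  → match P0@[39:40]
i=41 'a': node 2→0 ·f
i=42 'e': node 0→3

Result: [[2,1],[4,0],[8,0],[10,1],[12,1],[15,1],[17,0],[22,0],[23,0],[27,0],[32,1],[34,0],[40,0]]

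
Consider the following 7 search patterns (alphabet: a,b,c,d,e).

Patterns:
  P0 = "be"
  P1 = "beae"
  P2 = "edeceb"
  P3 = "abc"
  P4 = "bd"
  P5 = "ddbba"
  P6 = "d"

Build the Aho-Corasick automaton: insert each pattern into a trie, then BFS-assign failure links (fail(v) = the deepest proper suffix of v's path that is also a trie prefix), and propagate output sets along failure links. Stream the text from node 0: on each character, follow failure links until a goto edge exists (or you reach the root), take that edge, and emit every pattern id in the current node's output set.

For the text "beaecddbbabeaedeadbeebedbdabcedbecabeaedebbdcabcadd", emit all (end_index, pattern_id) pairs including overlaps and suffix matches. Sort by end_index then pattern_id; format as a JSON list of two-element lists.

Build automaton:
Trie (insert patterns):
  0='ε' goto a→11 b→1 d→15 e→5
  1='b' goto d→14 e→2
  2='be' goto a→3  [P0 ends]
  3='bea' goto e→4
  4='beae' goto ·  [P1 ends]
  5='e' goto d→6
  6='ed' goto e→7
  7='ede' goto c→8
  8='edec' goto e→9
  9='edece' goto b→10
  10='edeceb' goto ·  [P2 ends]
  11='a' goto b→12
  12='ab' goto c→13
  13='abc' goto ·  [P3 ends]
  14='bd' goto ·  [P4 ends]
  15='d' goto d→16  [P6 ends]
  16='dd' goto b→17
  17='ddb' goto b→18
  18='ddbb' goto a→19
  19='ddbba' goto ·  [P5 ends]

Failure links (BFS by depth):
  fail(1) 'b': from fail(0)=0 chase 'b': 0 ⇒ 0;  out=∅∪out(0)=∅
  fail(5) 'e': from fail(0)=0 chase 'e': 0 ⇒ 0;  out=∅∪out(0)=∅
  fail(11) 'a': from fail(0)=0 chase 'a': 0 ⇒ 0;  out=∅∪out(0)=∅
  fail(15) 'd': from fail(0)=0 chase 'd': 0 ⇒ 0;  out={6}∪out(0)={6}
  fail(2) 'be': from fail(1)=0 chase 'e': 0 ⇒ 5;  out={0}∪out(5)={0}
  fail(6) 'ed': from fail(5)=0 chase 'd': 0 ⇒ 15;  out=∅∪out(15)={6}
  fail(12) 'ab': from fail(11)=0 chase 'b': 0 ⇒ 1;  out=∅∪out(1)=∅
  fail(14) 'bd': from fail(1)=0 chase 'd': 0 ⇒ 15;  out={4}∪out(15)={4,6}
  fail(16) 'dd': from fail(15)=0 chase 'd': 0 ⇒ 15;  out=∅∪out(15)={6}
  fail(3) 'bea': from fail(2)=5 chase 'a': 5→0 ⇒ 11;  out=∅∪out(11)=∅
  fail(7) 'ede': from fail(6)=15 chase 'e': 15→0 ⇒ 5;  out=∅∪out(5)=∅
  fail(13) 'abc': from fail(12)=1 chase 'c': 1→0 ⇒ 0;  out={3}∪out(0)={3}
  fail(17) 'ddb': from fail(16)=15 chase 'b': 15→0 ⇒ 1;  out=∅∪out(1)=∅
  fail(4) 'beae': from fail(3)=11 chase 'e': 11→0 ⇒ 5;  out={1}∪out(5)={1}
  fail(8) 'edec': from fail(7)=5 chase 'c': 5→0 ⇒ 0;  out=∅∪out(0)=∅
  fail(18) 'ddbb': from fail(17)=1 chase 'b': 1→0 ⇒ 1;  out=∅∪out(1)=∅
  fail(9) 'edece': from fail(8)=0 chase 'e': 0 ⇒ 5;  out=∅∪out(5)=∅
  fail(19) 'ddbba': from fail(18)=1 chase 'a': 1→0 ⇒ 11;  out={5}∪out(11)={5}
  fail(10) 'edeceb': from fail(9)=5 chase 'b': 5→0 ⇒ 1;  out={2}∪out(1)={2}

Run:
i=0 'b': node 0→1
i=1 'e': node 1→2  emit P0@[0:1]
i=2 'a': node 2→3
i=3 'e': node 3→4  emit P1@[0:3]
i=4 'c': node 4→0 (fail-walked)
i=5 'd': node 0→15  emit P6@[5:5]
i=6 'd': node 15→16  emit P6@[6:6]
i=7 'b': node 16→17
i=8 'b': node 17→18
i=9 'a': node 18→19  emit P5@[5:9]
i=10 'b': node 19→12 (fail-walked)
i=11 'e': node 12→2 (fail-walked)  emit P0@[10:11]
i=12 'a': node 2→3
i=13 'e': node 3→4  emit P1@[10:13]
i=14 'd': node 4→6 (fail-walked)  emit P6@[14:14]
i=15 'e': node 6→7
i=16 'a': node 7→11 (fail-walked)
i=17 'd': node 11→15 (fail-walked)  emit P6@[17:17]
i=18 'b': node 15→1 (fail-walked)
i=19 'e': node 1→2  emit P0@[18:19]
i=20 'e': node 2→5 (fail-walked)
i=21 'b': node 5→1 (fail-walked)
i=22 'e': node 1→2  emit P0@[21:22]
i=23 'd': node 2→6 (fail-walked)  emit P6@[23:23]
i=24 'b': node 6→1 (fail-walked)
i=25 'd': node 1→14  emit P4@[24:25],P6@[25:25]
i=26 'a': node 14→11 (fail-walked)
i=27 'b': node 11→12
i=28 'c': node 12→13  emit P3@[26:28]
i=29 'e': node 13→5 (fail-walked)
i=30 'd': node 5→6  emit P6@[30:30]
i=31 'b': node 6→1 (fail-walked)
i=32 'e': node 1→2  emit P0@[31:32]
i=33 'c': node 2→0 (fail-walked)
i=34 'a': node 0→11
i=35 'b': node 11→12
i=36 'e': node 12→2 (fail-walked)  emit P0@[35:36]
i=37 'a': node 2→3
i=38 'e': node 3→4  emit P1@[35:38]
i=39 'd': node 4→6 (fail-walked)  emit P6@[39:39]
i=40 'e': node 6→7
i=41 'b': node 7→1 (fail-walked)
i=42 'b': node 1→1 (fail-walked)
i=43 'd': node 1→14  emit P4@[42:43],P6@[43:43]
i=44 'c': node 14→0 (fail-walked)
i=45 'a': node 0→11
i=46 'b': node 11→12
i=47 'c': node 12→13  emit P3@[45:47]
i=48 'a': node 13→11 (fail-walked)
i=49 'd': node 11→15 (fail-walked)  emit P6@[49:49]
i=50 'd': node 15→16  emit P6@[50:50]

Matches: [[1,0],[3,1],[5,6],[6,6],[9,5],[11,0],[13,1],[14,6],[17,6],[19,0],[22,0],[23,6],[25,4],[25,6],[28,3],[30,6],[32,0],[36,0],[38,1],[39,6],[43,4],[43,6],[47,3],[49,6],[50,6]]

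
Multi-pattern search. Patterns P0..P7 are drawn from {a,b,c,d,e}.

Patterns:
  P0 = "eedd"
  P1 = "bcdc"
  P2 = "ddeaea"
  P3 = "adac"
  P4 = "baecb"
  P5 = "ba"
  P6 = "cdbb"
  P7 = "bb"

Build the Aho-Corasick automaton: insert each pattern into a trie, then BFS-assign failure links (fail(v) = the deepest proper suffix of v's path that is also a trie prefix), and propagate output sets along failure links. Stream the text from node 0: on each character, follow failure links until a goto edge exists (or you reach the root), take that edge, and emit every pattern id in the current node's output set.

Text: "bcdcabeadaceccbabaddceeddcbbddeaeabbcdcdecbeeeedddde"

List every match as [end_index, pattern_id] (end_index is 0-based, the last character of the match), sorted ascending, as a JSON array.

Build automaton:
Trie nodes:
  n0 'ε': a→15 b→5 c→23 d→9 e→1
  n1 'e': e→2
  n2 'ee': d→3
  n3 'eed': d→4
  n4 'eedd': ·  [P0 ends]
  n5 'b': a→19 b→27 c→6
  n6 'bc': d→7
  n7 'bcd': c→8
  n8 'bcdc': ·  [P1 ends]
  n9 'd': d→10
  n10 'dd': e→11
  n11 'dde': a→12
  n12 'ddea': e→13
  n13 'ddeae': a→14
  n14 'ddeaea': ·  [P2 ends]
  n15 'a': d→16
  n16 'ad': a→17
  n17 'ada': c→18
  n18 'adac': ·  [P3 ends]
  n19 'ba': e→20  [P5 ends]
  n20 'bae': c→21
  n21 'baec': b→22
  n22 'baecb': ·  [P4 ends]
  n23 'c': d→24
  n24 'cd': b→25
  n25 'cdb': b→26
  n26 'cdbb': ·  [P6 ends]
  n27 'bb': ·  [P7 ends]

Failure links (BFS by depth):
  n1('e'): parent n0 fail=0; on 'e' 0 → fail=0;  out ∅∪∅=∅
  n5('b'): parent n0 fail=0; on 'b' 0 → fail=0;  out ∅∪∅=∅
  n9('d'): parent n0 fail=0; on 'd' 0 → fail=0;  out ∅∪∅=∅
  n15('a'): parent n0 fail=0; on 'a' 0 → fail=0;  out ∅∪∅=∅
  n23('c'): parent n0 fail=0; on 'c' 0 → fail=0;  out ∅∪∅=∅
  n2('ee'): parent n1 fail=0; on 'e' 0 → fail=1;  out ∅∪∅=∅
  n6('bc'): parent n5 fail=0; on 'c' 0 → fail=23;  out ∅∪∅=∅
  n10('dd'): parent n9 fail=0; on 'd' 0 → fail=9;  out ∅∪∅=∅
  n16('ad'): parent n15 fail=0; on 'd' 0 → fail=9;  out ∅∪∅=∅
  n19('ba'): parent n5 fail=0; on 'a' 0 → fail=15;  out {5}∪∅={5}
  n24('cd'): parent n23 fail=0; on 'd' 0 → fail=9;  out ∅∪∅=∅
  n27('bb'): parent n5 fail=0; on 'b' 0 → fail=5;  out {7}∪∅={7}
  n3('eed'): parent n2 fail=1; on 'd' 1→0 → fail=9;  out ∅∪∅=∅
  n7('bcd'): parent n6 fail=23; on 'd' 23 → fail=24;  out ∅∪∅=∅
  n11('dde'): parent n10 fail=9; on 'e' 9→0 → fail=1;  out ∅∪∅=∅
  n17('ada'): parent n16 fail=9; on 'a' 9→0 → fail=15;  out ∅∪∅=∅
  n20('bae'): parent n19 fail=15; on 'e' 15→0 → fail=1;  out ∅∪∅=∅
  n25('cdb'): parent n24 fail=9; on 'b' 9→0 → fail=5;  out ∅∪∅=∅
  n4('eedd'): parent n3 fail=9; on 'd' 9 → fail=10;  out {0}∪∅={0}
  n8('bcdc'): parent n7 fail=24; on 'c' 24→9→0 → fail=23;  out {1}∪∅={1}
  n12('ddea'): parent n11 fail=1; on 'a' 1→0 → fail=15;  out ∅∪∅=∅
  n18('adac'): parent n17 fail=15; on 'c' 15→0 → fail=23;  out {3}∪∅={3}
  n21('baec'): parent n20 fail=1; on 'c' 1→0 → fail=23;  out ∅∪∅=∅
  n26('cdbb'): parent n25 fail=5; on 'b' 5 → fail=27;  out {6}∪{7}={6,7}
  n13('ddeae'): parent n12 fail=15; on 'e' 15→0 → fail=1;  out ∅∪∅=∅
  n22('baecb'): parent n21 fail=23; on 'b' 23→0 → fail=5;  out {4}∪∅={4}
  n14('ddeaea'): parent n13 fail=1; on 'a' 1→0 → fail=15;  out {2}∪∅={2}

Text stream:
i=0 'b': node 0→5
i=1 'c': node 5→6
i=2 'd': node 6→7
i=3 'c': node 7→8  emit P1@[0:3]
i=4 'a': node 8→15 ·f
i=5 'b': node 15→5 ·f
i=6 'e': node 5→1 ·f
i=7 'a': node 1→15 ·f
i=8 'd': node 15→16
i=9 'a': node 16→17
i=10 'c': node 17→18  emit P3@[7:10]
i=11 'e': node 18→1 ·f
i=12 'c': node 1→23 ·f
i=13 'c': node 23→23 ·f
i=14 'b': node 23→5 ·f
i=15 'a': node 5→19  emit P5@[14:15]
i=16 'b': node 19→5 ·f
i=17 'a': node 5→19  emit P5@[16:17]
i=18 'd': node 19→16 ·f
i=19 'd': node 16→10 ·f
i=20 'c': node 10→23 ·f
i=21 'e': node 23→1 ·f
i=22 'e': node 1→2
i=23 'd': node 2→3
i=24 'd': node 3→4  emit P0@[21:24]
i=25 'c': node 4→23 ·f
i=26 'b': node 23→5 ·f
i=27 'b': node 5→27  emit P7@[26:27]
i=28 'd': node 27→9 ·f
i=29 'd': node 9→10
i=30 'e': node 10→11
i=31 'a': node 11→12
i=32 'e': node 12→13
i=33 'a': node 13→14  emit P2@[28:33]
i=34 'b': node 14→5 ·f
i=35 'b': node 5→27  emit P7@[34:35]
i=36 'c': node 27→6 ·f
i=37 'd': node 6→7
i=38 'c': node 7→8  emit P1@[35:38]
i=39 'd': node 8→24 ·f
i=40 'e': node 24→1 ·f
i=41 'c': node 1→23 ·f
i=42 'b': node 23→5 ·f
i=43 'e': node 5→1 ·f
i=44 'e': node 1→2
i=45 'e': node 2→2 ·f
i=46 'e': node 2→2 ·f
i=47 'd': node 2→3
i=48 'd': node 3→4  emit P0@[45:48]
i=49 'd': node 4→10 ·f
i=50 'd': node 10→10 ·f
i=51 'e': node 10→11

Result: [[3,1],[10,3],[15,5],[17,5],[24,0],[27,7],[33,2],[35,7],[38,1],[48,0]]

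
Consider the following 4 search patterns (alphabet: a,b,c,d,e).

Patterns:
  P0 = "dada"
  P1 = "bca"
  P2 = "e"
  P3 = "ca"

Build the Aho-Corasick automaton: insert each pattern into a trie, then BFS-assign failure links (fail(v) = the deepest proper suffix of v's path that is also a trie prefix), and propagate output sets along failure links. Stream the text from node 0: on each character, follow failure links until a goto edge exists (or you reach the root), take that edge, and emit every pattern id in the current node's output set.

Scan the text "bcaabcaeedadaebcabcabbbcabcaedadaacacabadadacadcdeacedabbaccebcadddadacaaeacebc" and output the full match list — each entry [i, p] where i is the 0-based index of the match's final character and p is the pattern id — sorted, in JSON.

Build:
Trie (insert patterns):
  0='ε' goto b→5 c→9 d→1 e→8
  1='d' goto a→2
  2='da' goto d→3
  3='dad' goto a→4
  4='dada' goto ·  ←P0
  5='b' goto c→6
  6='bc' goto a→7
  7='bca' goto ·  ←P1
  8='e' goto ·  ←P2
  9='c' goto a→10
  10='ca' goto ·  ←P3

Failure links (BFS by depth):
  n1('d'): parent n0 fail=0; on 'd' 0 → fail=0;  out ∅∪∅=∅
  n5('b'): parent n0 fail=0; on 'b' 0 → fail=0;  out ∅∪∅=∅
  n8('e'): parent n0 fail=0; on 'e' 0 → fail=0;  out {2}∪∅={2}
  n9('c'): parent n0 fail=0; on 'c' 0 → fail=0;  out ∅∪∅=∅
  n2('da'): parent n1 fail=0; on 'a' 0 → fail=0;  out ∅∪∅=∅
  n6('bc'): parent n5 fail=0; on 'c' 0 → fail=9;  out ∅∪∅=∅
  n10('ca'): parent n9 fail=0; on 'a' 0 → fail=0;  out {3}∪∅={3}
  n3('dad'): parent n2 fail=0; on 'd' 0 → fail=1;  out ∅∪∅=∅
  n7('bca'): parent n6 fail=9; on 'a' 9 → fail=10;  out {1}∪{3}={1,3}
  n4('dada'): parent n3 fail=1; on 'a' 1 → fail=2;  out {0}∪∅={0}

Text stream:
[0] read 'b'  n0⇒n5
[1] read 'c'  n5⇒n6
[2] read 'a'  n6⇒n7  ** P1@[0:2],P3@[1:2]
[3] read 'a'  n7⇒n0 (fail-walked)
[4] read 'b'  n0⇒n5
[5] read 'c'  n5⇒n6
[6] read 'a'  n6⇒n7  ** P1@[4:6],P3@[5:6]
[7] read 'e'  n7⇒n8 (fail-walked)  ** P2@[7:7]
[8] read 'e'  n8⇒n8 (fail-walked)  ** P2@[8:8]
[9] read 'd'  n8⇒n1 (fail-walked)
[10] read 'a'  n1⇒n2
[11] read 'd'  n2⇒n3
[12] read 'a'  n3⇒n4  ** P0@[9:12]
[13] read 'e'  n4⇒n8 (fail-walked)  ** P2@[13:13]
[14] read 'b'  n8⇒n5 (fail-walked)
[15] read 'c'  n5⇒n6
[16] read 'a'  n6⇒n7  ** P1@[14:16],P3@[15:16]
[17] read 'b'  n7⇒n5 (fail-walked)
[18] read 'c'  n5⇒n6
[19] read 'a'  n6⇒n7  ** P1@[17:19],P3@[18:19]
[20] read 'b'  n7⇒n5 (fail-walked)
[21] read 'b'  n5⇒n5 (fail-walked)
[22] read 'b'  n5⇒n5 (fail-walked)
[23] read 'c'  n5⇒n6
[24] read 'a'  n6⇒n7  ** P1@[22:24],P3@[23:24]
[25] read 'b'  n7⇒n5 (fail-walked)
[26] read 'c'  n5⇒n6
[27] read 'a'  n6⇒n7  ** P1@[25:27],P3@[26:27]
[28] read 'e'  n7⇒n8 (fail-walked)  ** P2@[28:28]
[29] read 'd'  n8⇒n1 (fail-walked)
[30] read 'a'  n1⇒n2
[31] read 'd'  n2⇒n3
[32] read 'a'  n3⇒n4  ** P0@[29:32]
[33] read 'a'  n4⇒n0 (fail-walked)
[34] read 'c'  n0⇒n9
[35] read 'a'  n9⇒n10  ** P3@[34:35]
[36] read 'c'  n10⇒n9 (fail-walked)
[37] read 'a'  n9⇒n10  ** P3@[36:37]
[38] read 'b'  n10⇒n5 (fail-walked)
[39] read 'a'  n5⇒n0 (fail-walked)
[40] read 'd'  n0⇒n1
[41] read 'a'  n1⇒n2
[42] read 'd'  n2⇒n3
[43] read 'a'  n3⇒n4  ** P0@[40:43]
[44] read 'c'  n4⇒n9 (fail-walked)
[45] read 'a'  n9⇒n10  ** P3@[44:45]
[46] read 'd'  n10⇒n1 (fail-walked)
[47] read 'c'  n1⇒n9 (fail-walked)
[48] read 'd'  n9⇒n1 (fail-walked)
[49] read 'e'  n1⇒n8 (fail-walked)  ** P2@[49:49]
[50] read 'a'  n8⇒n0 (fail-walked)
[51] read 'c'  n0⇒n9
[52] read 'e'  n9⇒n8 (fail-walked)  ** P2@[52:52]
[53] read 'd'  n8⇒n1 (fail-walked)
[54] read 'a'  n1⇒n2
[55] read 'b'  n2⇒n5 (fail-walked)
[56] read 'b'  n5⇒n5 (fail-walked)
[57] read 'a'  n5⇒n0 (fail-walked)
[58] read 'c'  n0⇒n9
[59] read 'c'  n9⇒n9 (fail-walked)
[60] read 'e'  n9⇒n8 (fail-walked)  ** P2@[60:60]
[61] read 'b'  n8⇒n5 (fail-walked)
[62] read 'c'  n5⇒n6
[63] read 'a'  n6⇒n7  ** P1@[61:63],P3@[62:63]
[64] read 'd'  n7⇒n1 (fail-walked)
[65] read 'd'  n1⇒n1 (fail-walked)
[66] read 'd'  n1⇒n1 (fail-walked)
[67] read 'a'  n1⇒n2
[68] read 'd'  n2⇒n3
[69] read 'a'  n3⇒n4  ** P0@[66:69]
[70] read 'c'  n4⇒n9 (fail-walked)
[71] read 'a'  n9⇒n10  ** P3@[70:71]
[72] read 'a'  n10⇒n0 (fail-walked)
[73] read 'e'  n0⇒n8  ** P2@[73:73]
[74] read 'a'  n8⇒n0 (fail-walked)
[75] read 'c'  n0⇒n9
[76] read 'e'  n9⇒n8 (fail-walked)  ** P2@[76:76]
[77] read 'b'  n8⇒n5 (fail-walked)
[78] read 'c'  n5⇒n6

All matches (sorted): [[2,1],[2,3],[6,1],[6,3],[7,2],[8,2],[12,0],[13,2],[16,1],[16,3],[19,1],[19,3],[24,1],[24,3],[27,1],[27,3],[28,2],[32,0],[35,3],[37,3],[43,0],[45,3],[49,2],[52,2],[60,2],[63,1],[63,3],[69,0],[71,3],[73,2],[76,2]]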